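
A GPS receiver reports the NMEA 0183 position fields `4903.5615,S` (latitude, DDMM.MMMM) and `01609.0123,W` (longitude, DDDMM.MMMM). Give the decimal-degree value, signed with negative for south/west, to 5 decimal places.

Latitude: degrees = first 2 digits = 49, minutes = 3.5615; 49 + 3.5615/60 = 49.059358
hemisphere S, so the sign is −
Longitude: degrees = first 3 digits = 16, minutes = 9.0123; 16 + 9.0123/60 = 16.150205
hemisphere W, so the sign is −

-49.05936, -16.15021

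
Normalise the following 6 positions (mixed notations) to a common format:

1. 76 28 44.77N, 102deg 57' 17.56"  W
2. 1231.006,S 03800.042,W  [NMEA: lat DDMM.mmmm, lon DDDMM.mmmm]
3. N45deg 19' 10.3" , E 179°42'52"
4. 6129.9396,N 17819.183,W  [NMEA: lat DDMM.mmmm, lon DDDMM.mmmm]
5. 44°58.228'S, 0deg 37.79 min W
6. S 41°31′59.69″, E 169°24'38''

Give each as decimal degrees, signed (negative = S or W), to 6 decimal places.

Point 1:
  Lat: 28′ + 44.77″ = 28.74617′; 76 + 28.74617/60 = 76.4791028
  N → positive
  λ: 102° + 57/60 + 17.56/3600 = 102 + 0.950000 + 0.004878 = 102.9548778
  hemisphere W, so the sign is −
Point 2:
  Lat: degrees = first 2 digits = 12, minutes = 31.006; 12 + 31.006/60 = 12.5167667
  hemisphere S, so the sign is −
  Longitude: split at 3 digits → 038° and 0.042′; 38 + 0.042/60 = 38.0007000
  W ⇒ negate
Point 3:
  Lat: 45° + 19/60 + 10.3/3600 = 45 + 0.316667 + 0.002861 = 45.3195278
  N → positive
  Longitude: 179 + 42/60 + 52/3600 = 179.7144444
  E → positive
Point 4:
  Lat: degrees = first 2 digits = 61, minutes = 29.9396; 61 + 29.9396/60 = 61.4989933
  N → positive
  Lon: degrees = first 3 digits = 178, minutes = 19.183; 178 + 19.183/60 = 178.3197167
  W → negative
Point 5:
  Lat: 44 + 58.228/60 = 44.9704667
  hemisphere S, so the sign is −
  λ: 0 + 37.79/60 = 0.6298333
  W → negative
Point 6:
  Lat: 41° + 31/60 + 59.69/3600 = 41 + 0.516667 + 0.016581 = 41.5332472
  hemisphere S, so the sign is −
  λ: 24′ + 38″ = 24.63333′; 169 + 24.63333/60 = 169.4105556
  E → positive

1. 76.479103, -102.954878
2. -12.516767, -38.000700
3. 45.319528, 179.714444
4. 61.498993, -178.319717
5. -44.970467, -0.629833
6. -41.533247, 169.410556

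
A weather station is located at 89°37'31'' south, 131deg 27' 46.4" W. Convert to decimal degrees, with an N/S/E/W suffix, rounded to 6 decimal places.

89.625278° S, 131.462889° W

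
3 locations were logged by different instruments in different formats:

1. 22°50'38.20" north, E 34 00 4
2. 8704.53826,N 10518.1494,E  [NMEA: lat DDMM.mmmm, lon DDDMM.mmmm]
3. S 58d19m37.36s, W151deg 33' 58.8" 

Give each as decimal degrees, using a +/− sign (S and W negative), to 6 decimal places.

Point 1:
  Lat: 50′ + 38.2″ = 50.63667′; 22 + 50.63667/60 = 22.8439444
  N → positive
  Longitude: 0′ + 4″ = 0.06667′; 34 + 0.06667/60 = 34.0011111
  E ⇒ keep positive
Point 2:
  φ: split at 2 digits → 87° and 4.53826′; 87 + 4.53826/60 = 87.0756377
  N ⇒ keep positive
  λ: degrees = first 3 digits = 105, minutes = 18.1494; 105 + 18.1494/60 = 105.3024900
  E → positive
Point 3:
  Latitude: 19′ + 37.36″ = 19.62267′; 58 + 19.62267/60 = 58.3270444
  S ⇒ negate
  λ: 151 + 33/60 + 58.8/3600 = 151.5663333
  W → negative

1. 22.843944, 34.001111
2. 87.075638, 105.302490
3. -58.327044, -151.566333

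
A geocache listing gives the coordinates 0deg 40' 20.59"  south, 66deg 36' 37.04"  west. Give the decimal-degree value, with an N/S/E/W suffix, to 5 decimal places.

Lat: 40′ + 20.59″ = 40.34317′; 0 + 40.34317/60 = 0.672386
Longitude: 36′ + 37.04″ = 36.61733′; 66 + 36.61733/60 = 66.610289

0.67239° S, 66.61029° W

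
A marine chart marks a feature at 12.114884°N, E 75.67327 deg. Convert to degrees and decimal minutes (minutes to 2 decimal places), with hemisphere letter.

Lat: fractional part 0.114884 → 6.8930 minutes
Lon: minutes = (75.673270 − 75) × 60 = 40.3962

12° 6.89′ N, 75° 40.40′ E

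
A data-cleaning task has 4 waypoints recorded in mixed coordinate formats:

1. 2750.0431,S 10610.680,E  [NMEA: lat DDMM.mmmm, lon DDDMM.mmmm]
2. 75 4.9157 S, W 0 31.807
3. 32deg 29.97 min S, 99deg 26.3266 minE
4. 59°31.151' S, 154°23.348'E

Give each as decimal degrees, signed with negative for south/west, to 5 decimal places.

Point 1:
  Latitude: degrees = first 2 digits = 27, minutes = 50.0431; 27 + 50.0431/60 = 27.834052
  S ⇒ negate
  Longitude: split at 3 digits → 106° and 10.68′; 106 + 10.68/60 = 106.178000
  E → positive
Point 2:
  Latitude: 75 + 4.9157/60 = 75.081928
  S ⇒ negate
  Longitude: 31.807′ = 0.530117°; total 0.530117
  W → negative
Point 3:
  Latitude: 29.97′ = 0.499500°; total 32.499500
  S ⇒ negate
  Longitude: 99 + 26.3266/60 = 99.438777
  E ⇒ keep positive
Point 4:
  Latitude: 31.151′ = 0.519183°; total 59.519183
  S ⇒ negate
  Longitude: 23.348′ = 0.389133°; total 154.389133
  E ⇒ keep positive

1. -27.83405, 106.17800
2. -75.08193, -0.53012
3. -32.49950, 99.43878
4. -59.51918, 154.38913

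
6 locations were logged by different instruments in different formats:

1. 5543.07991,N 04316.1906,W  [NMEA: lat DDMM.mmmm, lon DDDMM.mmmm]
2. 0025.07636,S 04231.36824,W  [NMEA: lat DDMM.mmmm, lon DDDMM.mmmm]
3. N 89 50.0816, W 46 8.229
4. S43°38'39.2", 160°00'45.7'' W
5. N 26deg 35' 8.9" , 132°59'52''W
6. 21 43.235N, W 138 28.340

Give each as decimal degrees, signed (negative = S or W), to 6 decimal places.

Point 1:
  φ: degrees = first 2 digits = 55, minutes = 43.07991; 55 + 43.07991/60 = 55.7179985
  N ⇒ keep positive
  λ: split at 3 digits → 043° and 16.1906′; 43 + 16.1906/60 = 43.2698433
  W ⇒ negate
Point 2:
  Lat: degrees = first 2 digits = 0, minutes = 25.07636; 0 + 25.07636/60 = 0.4179393
  S ⇒ negate
  λ: split at 3 digits → 042° and 31.36824′; 42 + 31.36824/60 = 42.5228040
  W ⇒ negate
Point 3:
  φ: 89 + 50.0816/60 = 89.8346933
  N → positive
  λ: 46 + 8.229/60 = 46.1371500
  hemisphere W, so the sign is −
Point 4:
  Latitude: 43° + 38/60 + 39.2/3600 = 43 + 0.633333 + 0.010889 = 43.6442222
  S → negative
  Lon: 160 + 0/60 + 45.7/3600 = 160.0126944
  W ⇒ negate
Point 5:
  Latitude: 26° + 35/60 + 8.9/3600 = 26 + 0.583333 + 0.002472 = 26.5858056
  N → positive
  Longitude: 59′ + 52″ = 59.86667′; 132 + 59.86667/60 = 132.9977778
  hemisphere W, so the sign is −
Point 6:
  Lat: 21 + 43.235/60 = 21.7205833
  N → positive
  Lon: 138 + 28.34/60 = 138.4723333
  W → negative

1. 55.717999, -43.269843
2. -0.417939, -42.522804
3. 89.834693, -46.137150
4. -43.644222, -160.012694
5. 26.585806, -132.997778
6. 21.720583, -138.472333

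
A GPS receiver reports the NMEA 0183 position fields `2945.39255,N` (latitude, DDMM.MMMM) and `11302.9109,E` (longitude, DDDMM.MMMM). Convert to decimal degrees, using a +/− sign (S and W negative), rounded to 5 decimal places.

29.75654, 113.04852

Lat: degrees = first 2 digits = 29, minutes = 45.39255; 29 + 45.39255/60 = 29.756543
N ⇒ keep positive
Longitude: degrees = first 3 digits = 113, minutes = 2.9109; 113 + 2.9109/60 = 113.048515
E → positive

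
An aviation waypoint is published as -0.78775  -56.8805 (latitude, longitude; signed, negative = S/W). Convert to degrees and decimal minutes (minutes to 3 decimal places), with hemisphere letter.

0° 47.265′ S, 56° 52.830′ W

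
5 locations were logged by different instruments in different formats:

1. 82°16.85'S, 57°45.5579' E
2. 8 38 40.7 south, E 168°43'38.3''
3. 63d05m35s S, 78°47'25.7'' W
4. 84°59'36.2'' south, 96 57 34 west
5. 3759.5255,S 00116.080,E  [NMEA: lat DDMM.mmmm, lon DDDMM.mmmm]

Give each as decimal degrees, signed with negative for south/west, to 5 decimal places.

Point 1:
  Lat: 82 + 16.85/60 = 82.280833
  S → negative
  Lon: 57 + 45.5579/60 = 57.759298
  E → positive
Point 2:
  Lat: 38′ + 40.7″ = 38.67833′; 8 + 38.67833/60 = 8.644639
  hemisphere S, so the sign is −
  Lon: 168° + 43/60 + 38.3/3600 = 168 + 0.716667 + 0.010639 = 168.727306
  E ⇒ keep positive
Point 3:
  φ: 63° + 5/60 + 35/3600 = 63 + 0.083333 + 0.009722 = 63.093056
  hemisphere S, so the sign is −
  λ: 78° + 47/60 + 25.7/3600 = 78 + 0.783333 + 0.007139 = 78.790472
  hemisphere W, so the sign is −
Point 4:
  Latitude: 84 + 59/60 + 36.2/3600 = 84.993389
  hemisphere S, so the sign is −
  λ: 96 + 57/60 + 34/3600 = 96.959444
  hemisphere W, so the sign is −
Point 5:
  Latitude: split at 2 digits → 37° and 59.5255′; 37 + 59.5255/60 = 37.992092
  S ⇒ negate
  Lon: degrees = first 3 digits = 1, minutes = 16.08; 1 + 16.08/60 = 1.268000
  E → positive

1. -82.28083, 57.75930
2. -8.64464, 168.72731
3. -63.09306, -78.79047
4. -84.99339, -96.95944
5. -37.99209, 1.26800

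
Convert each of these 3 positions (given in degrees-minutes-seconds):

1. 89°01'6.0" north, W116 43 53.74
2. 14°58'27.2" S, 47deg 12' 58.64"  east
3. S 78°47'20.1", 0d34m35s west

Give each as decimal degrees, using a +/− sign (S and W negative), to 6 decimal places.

Point 1:
  Lat: 89 + 1/60 + 6/3600 = 89.0183333
  N ⇒ keep positive
  Lon: 116° + 43/60 + 53.74/3600 = 116 + 0.716667 + 0.014928 = 116.7315944
  W → negative
Point 2:
  Latitude: 14 + 58/60 + 27.2/3600 = 14.9742222
  S → negative
  λ: 47 + 12/60 + 58.64/3600 = 47.2162889
  E → positive
Point 3:
  Latitude: 78 + 47/60 + 20.1/3600 = 78.7889167
  S ⇒ negate
  Longitude: 34′ + 35″ = 34.58333′; 0 + 34.58333/60 = 0.5763889
  W ⇒ negate

1. 89.018333, -116.731594
2. -14.974222, 47.216289
3. -78.788917, -0.576389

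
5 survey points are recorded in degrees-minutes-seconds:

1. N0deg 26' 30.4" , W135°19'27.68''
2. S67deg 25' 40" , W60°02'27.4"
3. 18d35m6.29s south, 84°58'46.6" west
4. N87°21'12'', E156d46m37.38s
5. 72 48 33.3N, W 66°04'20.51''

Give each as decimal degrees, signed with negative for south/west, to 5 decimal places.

1. 0.44178, -135.32436
2. -67.42778, -60.04094
3. -18.58508, -84.97961
4. 87.35333, 156.77705
5. 72.80925, -66.07236

Point 1:
  φ: 0° + 26/60 + 30.4/3600 = 0 + 0.433333 + 0.008444 = 0.441778
  N ⇒ keep positive
  Lon: 135 + 19/60 + 27.68/3600 = 135.324356
  hemisphere W, so the sign is −
Point 2:
  φ: 25′ + 40″ = 25.66667′; 67 + 25.66667/60 = 67.427778
  hemisphere S, so the sign is −
  λ: 60 + 2/60 + 27.4/3600 = 60.040944
  hemisphere W, so the sign is −
Point 3:
  Latitude: 35′ + 6.29″ = 35.10483′; 18 + 35.10483/60 = 18.585081
  hemisphere S, so the sign is −
  Longitude: 84° + 58/60 + 46.6/3600 = 84 + 0.966667 + 0.012944 = 84.979611
  W ⇒ negate
Point 4:
  Lat: 21′ + 12″ = 21.20000′; 87 + 21.20000/60 = 87.353333
  N ⇒ keep positive
  Longitude: 156 + 46/60 + 37.38/3600 = 156.777050
  E ⇒ keep positive
Point 5:
  Lat: 48′ + 33.3″ = 48.55500′; 72 + 48.55500/60 = 72.809250
  N → positive
  Longitude: 66° + 4/60 + 20.51/3600 = 66 + 0.066667 + 0.005697 = 66.072364
  W → negative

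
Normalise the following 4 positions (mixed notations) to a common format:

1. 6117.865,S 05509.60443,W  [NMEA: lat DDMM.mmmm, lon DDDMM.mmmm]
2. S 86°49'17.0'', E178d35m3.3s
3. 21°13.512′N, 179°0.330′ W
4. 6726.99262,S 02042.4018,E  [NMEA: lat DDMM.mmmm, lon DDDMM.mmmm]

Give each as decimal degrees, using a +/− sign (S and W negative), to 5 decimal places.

1. -61.29775, -55.16007
2. -86.82139, 178.58425
3. 21.22520, -179.00550
4. -67.44988, 20.70670

Point 1:
  Latitude: degrees = first 2 digits = 61, minutes = 17.865; 61 + 17.865/60 = 61.297750
  hemisphere S, so the sign is −
  λ: degrees = first 3 digits = 55, minutes = 9.60443; 55 + 9.60443/60 = 55.160074
  hemisphere W, so the sign is −
Point 2:
  φ: 49′ + 17″ = 49.28333′; 86 + 49.28333/60 = 86.821389
  S ⇒ negate
  λ: 178 + 35/60 + 3.3/3600 = 178.584250
  E → positive
Point 3:
  Latitude: 13.512′ = 0.225200°; total 21.225200
  N → positive
  Lon: 179 + 0.33/60 = 179.005500
  W ⇒ negate
Point 4:
  φ: degrees = first 2 digits = 67, minutes = 26.99262; 67 + 26.99262/60 = 67.449877
  hemisphere S, so the sign is −
  λ: degrees = first 3 digits = 20, minutes = 42.4018; 20 + 42.4018/60 = 20.706697
  E → positive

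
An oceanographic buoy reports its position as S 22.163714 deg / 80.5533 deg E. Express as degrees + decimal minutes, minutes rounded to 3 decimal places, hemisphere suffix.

φ: fractional part 0.163714 → 9.82284 minutes
Lon: minutes = (80.553300 − 80) × 60 = 33.19800

22° 9.823′ S, 80° 33.198′ E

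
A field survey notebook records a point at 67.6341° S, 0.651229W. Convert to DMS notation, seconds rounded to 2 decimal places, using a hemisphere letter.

67°38′2.76″ S, 0°39′4.42″ W

φ: 0.634100 × 60 = 38.04600′ → 38′, remainder × 60 = 2.7600″
λ: whole degrees 0; 39.07374′ → 39′ and 4.4244″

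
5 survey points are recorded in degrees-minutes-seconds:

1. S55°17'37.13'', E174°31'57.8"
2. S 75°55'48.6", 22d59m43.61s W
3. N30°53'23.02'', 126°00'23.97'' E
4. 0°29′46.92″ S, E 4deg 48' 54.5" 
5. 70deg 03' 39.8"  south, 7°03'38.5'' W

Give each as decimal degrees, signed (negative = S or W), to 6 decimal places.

1. -55.293647, 174.532722
2. -75.930167, -22.995447
3. 30.889728, 126.006658
4. -0.496367, 4.815139
5. -70.061056, -7.060694

Point 1:
  Latitude: 55° + 17/60 + 37.13/3600 = 55 + 0.283333 + 0.010314 = 55.2936472
  S ⇒ negate
  Longitude: 31′ + 57.8″ = 31.96333′; 174 + 31.96333/60 = 174.5327222
  E → positive
Point 2:
  Latitude: 55′ + 48.6″ = 55.81000′; 75 + 55.81000/60 = 75.9301667
  hemisphere S, so the sign is −
  Lon: 59′ + 43.61″ = 59.72683′; 22 + 59.72683/60 = 22.9954472
  hemisphere W, so the sign is −
Point 3:
  φ: 30° + 53/60 + 23.02/3600 = 30 + 0.883333 + 0.006394 = 30.8897278
  N → positive
  Lon: 126° + 0/60 + 23.97/3600 = 126 + 0.000000 + 0.006658 = 126.0066583
  E ⇒ keep positive
Point 4:
  Latitude: 0 + 29/60 + 46.92/3600 = 0.4963667
  hemisphere S, so the sign is −
  Lon: 4 + 48/60 + 54.5/3600 = 4.8151389
  E → positive
Point 5:
  Lat: 70 + 3/60 + 39.8/3600 = 70.0610556
  hemisphere S, so the sign is −
  Longitude: 3′ + 38.5″ = 3.64167′; 7 + 3.64167/60 = 7.0606944
  W → negative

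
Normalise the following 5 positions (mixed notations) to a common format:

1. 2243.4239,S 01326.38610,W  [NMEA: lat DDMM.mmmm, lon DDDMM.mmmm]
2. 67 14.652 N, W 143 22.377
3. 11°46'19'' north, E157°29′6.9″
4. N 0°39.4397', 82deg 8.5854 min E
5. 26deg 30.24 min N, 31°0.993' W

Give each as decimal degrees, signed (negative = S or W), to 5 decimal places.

Point 1:
  Latitude: degrees = first 2 digits = 22, minutes = 43.4239; 22 + 43.4239/60 = 22.723732
  S → negative
  Longitude: degrees = first 3 digits = 13, minutes = 26.3861; 13 + 26.3861/60 = 13.439768
  W → negative
Point 2:
  φ: 14.652′ = 0.244200°; total 67.244200
  N → positive
  Longitude: 143 + 22.377/60 = 143.372950
  hemisphere W, so the sign is −
Point 3:
  Latitude: 11 + 46/60 + 19/3600 = 11.771944
  N ⇒ keep positive
  Longitude: 157° + 29/60 + 6.9/3600 = 157 + 0.483333 + 0.001917 = 157.485250
  E ⇒ keep positive
Point 4:
  Lat: 39.4397′ = 0.657328°; total 0.657328
  N ⇒ keep positive
  Lon: 82 + 8.5854/60 = 82.143090
  E → positive
Point 5:
  φ: 26 + 30.24/60 = 26.504000
  N ⇒ keep positive
  Longitude: 31 + 0.993/60 = 31.016550
  W → negative

1. -22.72373, -13.43977
2. 67.24420, -143.37295
3. 11.77194, 157.48525
4. 0.65733, 82.14309
5. 26.50400, -31.01655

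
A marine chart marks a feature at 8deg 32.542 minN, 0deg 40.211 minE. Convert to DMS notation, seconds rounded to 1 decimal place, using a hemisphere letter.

Lat: fractional minutes 0.54200 × 60 = 32.520″
λ: 40.21100′ → 40′ and 0.21100 × 60 = 12.660″

8°32′32.5″ N, 0°40′12.7″ E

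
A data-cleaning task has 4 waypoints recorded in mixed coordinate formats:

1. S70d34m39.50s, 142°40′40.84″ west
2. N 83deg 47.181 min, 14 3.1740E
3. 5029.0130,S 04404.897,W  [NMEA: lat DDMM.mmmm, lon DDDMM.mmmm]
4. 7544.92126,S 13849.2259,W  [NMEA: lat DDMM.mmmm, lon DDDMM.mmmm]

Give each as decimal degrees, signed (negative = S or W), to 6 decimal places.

1. -70.577639, -142.678011
2. 83.786350, 14.052900
3. -50.483550, -44.081617
4. -75.748688, -138.820432

Point 1:
  Latitude: 70° + 34/60 + 39.5/3600 = 70 + 0.566667 + 0.010972 = 70.5776389
  S ⇒ negate
  λ: 142° + 40/60 + 40.84/3600 = 142 + 0.666667 + 0.011344 = 142.6780111
  W ⇒ negate
Point 2:
  Lat: 83 + 47.181/60 = 83.7863500
  N ⇒ keep positive
  λ: 3.174′ = 0.052900°; total 14.0529000
  E ⇒ keep positive
Point 3:
  Latitude: split at 2 digits → 50° and 29.013′; 50 + 29.013/60 = 50.4835500
  S → negative
  Lon: split at 3 digits → 044° and 4.897′; 44 + 4.897/60 = 44.0816167
  W → negative
Point 4:
  Lat: degrees = first 2 digits = 75, minutes = 44.92126; 75 + 44.92126/60 = 75.7486877
  S ⇒ negate
  Lon: degrees = first 3 digits = 138, minutes = 49.2259; 138 + 49.2259/60 = 138.8204317
  hemisphere W, so the sign is −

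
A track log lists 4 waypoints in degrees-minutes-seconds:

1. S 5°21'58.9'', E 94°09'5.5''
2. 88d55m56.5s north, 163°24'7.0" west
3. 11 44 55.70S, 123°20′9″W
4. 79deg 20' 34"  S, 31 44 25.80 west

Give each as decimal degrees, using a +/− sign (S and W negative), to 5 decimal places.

Point 1:
  Latitude: 5 + 21/60 + 58.9/3600 = 5.366361
  S ⇒ negate
  Longitude: 94 + 9/60 + 5.5/3600 = 94.151528
  E ⇒ keep positive
Point 2:
  Lat: 88° + 55/60 + 56.5/3600 = 88 + 0.916667 + 0.015694 = 88.932361
  N ⇒ keep positive
  λ: 163° + 24/60 + 7/3600 = 163 + 0.400000 + 0.001944 = 163.401944
  W → negative
Point 3:
  Latitude: 11 + 44/60 + 55.7/3600 = 11.748806
  hemisphere S, so the sign is −
  Lon: 20′ + 9″ = 20.15000′; 123 + 20.15000/60 = 123.335833
  hemisphere W, so the sign is −
Point 4:
  Lat: 79 + 20/60 + 34/3600 = 79.342778
  S ⇒ negate
  Longitude: 31 + 44/60 + 25.8/3600 = 31.740500
  W ⇒ negate

1. -5.36636, 94.15153
2. 88.93236, -163.40194
3. -11.74881, -123.33583
4. -79.34278, -31.74050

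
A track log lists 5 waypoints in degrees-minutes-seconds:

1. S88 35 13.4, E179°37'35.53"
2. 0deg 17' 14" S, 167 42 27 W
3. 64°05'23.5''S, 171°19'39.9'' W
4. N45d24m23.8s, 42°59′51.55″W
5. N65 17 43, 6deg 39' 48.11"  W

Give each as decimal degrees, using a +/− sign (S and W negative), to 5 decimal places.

Point 1:
  Latitude: 35′ + 13.4″ = 35.22333′; 88 + 35.22333/60 = 88.587056
  S ⇒ negate
  Lon: 37′ + 35.53″ = 37.59217′; 179 + 37.59217/60 = 179.626536
  E → positive
Point 2:
  φ: 17′ + 14″ = 17.23333′; 0 + 17.23333/60 = 0.287222
  hemisphere S, so the sign is −
  λ: 167° + 42/60 + 27/3600 = 167 + 0.700000 + 0.007500 = 167.707500
  hemisphere W, so the sign is −
Point 3:
  Latitude: 5′ + 23.5″ = 5.39167′; 64 + 5.39167/60 = 64.089861
  S → negative
  λ: 171 + 19/60 + 39.9/3600 = 171.327750
  W → negative
Point 4:
  Latitude: 45° + 24/60 + 23.8/3600 = 45 + 0.400000 + 0.006611 = 45.406611
  N ⇒ keep positive
  Longitude: 42 + 59/60 + 51.55/3600 = 42.997653
  W ⇒ negate
Point 5:
  φ: 65 + 17/60 + 43/3600 = 65.295278
  N ⇒ keep positive
  λ: 39′ + 48.11″ = 39.80183′; 6 + 39.80183/60 = 6.663364
  W ⇒ negate

1. -88.58706, 179.62654
2. -0.28722, -167.70750
3. -64.08986, -171.32775
4. 45.40661, -42.99765
5. 65.29528, -6.66336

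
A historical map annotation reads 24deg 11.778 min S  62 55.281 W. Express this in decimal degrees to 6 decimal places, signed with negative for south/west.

-24.196300, -62.921350

Latitude: 11.778′ = 0.196300°; total 24.1963000
hemisphere S, so the sign is −
Lon: 62 + 55.281/60 = 62.9213500
W ⇒ negate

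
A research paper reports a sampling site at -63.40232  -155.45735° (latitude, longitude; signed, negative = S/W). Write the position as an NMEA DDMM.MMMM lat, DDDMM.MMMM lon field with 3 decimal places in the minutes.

Latitude is negative → S; |value| = 63.402320
φ: fractional part 0.402320 → 24.13920 minutes
Longitude is negative → W; |value| = 155.457350
Lon: 155° + 0.457350 × 60 = 155° 27.44100′

6324.139,S / 15527.441,W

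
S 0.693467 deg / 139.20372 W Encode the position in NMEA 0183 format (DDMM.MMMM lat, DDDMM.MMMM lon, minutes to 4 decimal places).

0041.6080,S / 13912.2232,W

φ: minutes = (0.693467 − 0) × 60 = 41.608020
Lon: fractional part 0.203720 → 12.223200 minutes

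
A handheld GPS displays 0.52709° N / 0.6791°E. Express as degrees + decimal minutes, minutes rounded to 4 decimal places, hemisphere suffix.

Lat: minutes = (0.527090 − 0) × 60 = 31.625400
Lon: fractional part 0.679100 → 40.746000 minutes

0° 31.6254′ N, 0° 40.7460′ E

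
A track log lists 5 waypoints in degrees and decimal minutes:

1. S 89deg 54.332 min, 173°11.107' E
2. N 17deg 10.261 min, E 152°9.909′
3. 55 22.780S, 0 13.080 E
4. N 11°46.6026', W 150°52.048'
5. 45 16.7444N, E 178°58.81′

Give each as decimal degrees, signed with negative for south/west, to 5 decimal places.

Point 1:
  Latitude: 89 + 54.332/60 = 89.905533
  S → negative
  λ: 11.107′ = 0.185117°; total 173.185117
  E ⇒ keep positive
Point 2:
  Lat: 10.261′ = 0.171017°; total 17.171017
  N ⇒ keep positive
  Lon: 152 + 9.909/60 = 152.165150
  E ⇒ keep positive
Point 3:
  Latitude: 22.78′ = 0.379667°; total 55.379667
  S → negative
  Longitude: 0 + 13.08/60 = 0.218000
  E ⇒ keep positive
Point 4:
  Lat: 46.6026′ = 0.776710°; total 11.776710
  N → positive
  Longitude: 52.048′ = 0.867467°; total 150.867467
  hemisphere W, so the sign is −
Point 5:
  φ: 45 + 16.7444/60 = 45.279073
  N → positive
  Lon: 58.81′ = 0.980167°; total 178.980167
  E ⇒ keep positive

1. -89.90553, 173.18512
2. 17.17102, 152.16515
3. -55.37967, 0.21800
4. 11.77671, -150.86747
5. 45.27907, 178.98017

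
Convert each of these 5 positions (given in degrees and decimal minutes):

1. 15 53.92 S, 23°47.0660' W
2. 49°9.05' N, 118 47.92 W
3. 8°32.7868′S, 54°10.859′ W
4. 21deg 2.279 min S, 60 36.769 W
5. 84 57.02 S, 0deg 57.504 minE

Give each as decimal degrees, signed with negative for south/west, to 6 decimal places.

1. -15.898667, -23.784433
2. 49.150833, -118.798667
3. -8.546447, -54.180983
4. -21.037983, -60.612817
5. -84.950333, 0.958400

Point 1:
  φ: 15 + 53.92/60 = 15.8986667
  hemisphere S, so the sign is −
  Longitude: 23 + 47.066/60 = 23.7844333
  W → negative
Point 2:
  Latitude: 9.05′ = 0.150833°; total 49.1508333
  N → positive
  Longitude: 47.92′ = 0.798667°; total 118.7986667
  hemisphere W, so the sign is −
Point 3:
  Lat: 32.7868′ = 0.546447°; total 8.5464467
  S ⇒ negate
  Longitude: 10.859′ = 0.180983°; total 54.1809833
  W → negative
Point 4:
  Lat: 2.279′ = 0.037983°; total 21.0379833
  S → negative
  Longitude: 60 + 36.769/60 = 60.6128167
  W ⇒ negate
Point 5:
  Lat: 57.02′ = 0.950333°; total 84.9503333
  hemisphere S, so the sign is −
  λ: 57.504′ = 0.958400°; total 0.9584000
  E → positive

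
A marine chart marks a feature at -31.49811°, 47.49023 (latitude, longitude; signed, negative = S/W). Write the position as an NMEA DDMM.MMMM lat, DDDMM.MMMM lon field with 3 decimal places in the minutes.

3129.887,S / 04729.414,E

Latitude is negative → S; |value| = 31.498110
φ: fractional part 0.498110 → 29.88660 minutes
Longitude: 47° + 0.490230 × 60 = 47° 29.41380′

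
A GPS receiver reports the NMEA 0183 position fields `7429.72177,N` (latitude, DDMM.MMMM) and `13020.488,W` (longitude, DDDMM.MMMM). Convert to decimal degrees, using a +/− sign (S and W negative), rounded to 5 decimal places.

74.49536, -130.34147

Latitude: degrees = first 2 digits = 74, minutes = 29.72177; 74 + 29.72177/60 = 74.495363
N ⇒ keep positive
λ: degrees = first 3 digits = 130, minutes = 20.488; 130 + 20.488/60 = 130.341467
W → negative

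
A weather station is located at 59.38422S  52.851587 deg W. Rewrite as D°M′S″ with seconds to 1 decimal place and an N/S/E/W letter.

Lat: whole degrees 59; 23.05320′ → 23′ and 3.192″
λ: 0.851587 × 60 = 51.09522′ → 51′, remainder × 60 = 5.713″

59°23′3.2″ S, 52°51′5.7″ W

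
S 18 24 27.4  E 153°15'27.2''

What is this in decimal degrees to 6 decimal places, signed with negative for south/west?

-18.407611, 153.257556

φ: 24′ + 27.4″ = 24.45667′; 18 + 24.45667/60 = 18.4076111
S ⇒ negate
Longitude: 153 + 15/60 + 27.2/3600 = 153.2575556
E ⇒ keep positive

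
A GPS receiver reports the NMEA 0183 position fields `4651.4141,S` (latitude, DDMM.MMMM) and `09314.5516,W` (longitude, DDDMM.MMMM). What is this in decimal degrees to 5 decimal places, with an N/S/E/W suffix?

Latitude: degrees = first 2 digits = 46, minutes = 51.4141; 46 + 51.4141/60 = 46.856902
λ: split at 3 digits → 093° and 14.5516′; 93 + 14.5516/60 = 93.242527

46.85690° S, 93.24253° W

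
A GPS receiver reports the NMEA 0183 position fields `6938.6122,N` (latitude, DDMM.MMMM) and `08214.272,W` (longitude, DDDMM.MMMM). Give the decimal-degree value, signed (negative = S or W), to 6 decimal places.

φ: split at 2 digits → 69° and 38.6122′; 69 + 38.6122/60 = 69.6435367
N → positive
Longitude: degrees = first 3 digits = 82, minutes = 14.272; 82 + 14.272/60 = 82.2378667
hemisphere W, so the sign is −

69.643537, -82.237867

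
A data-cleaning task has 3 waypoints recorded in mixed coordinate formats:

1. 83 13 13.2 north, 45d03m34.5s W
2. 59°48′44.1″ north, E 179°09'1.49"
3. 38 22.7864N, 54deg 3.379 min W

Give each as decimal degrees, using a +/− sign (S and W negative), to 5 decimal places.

1. 83.22033, -45.05958
2. 59.81225, 179.15041
3. 38.37977, -54.05632

Point 1:
  Latitude: 83° + 13/60 + 13.2/3600 = 83 + 0.216667 + 0.003667 = 83.220333
  N → positive
  λ: 3′ + 34.5″ = 3.57500′; 45 + 3.57500/60 = 45.059583
  W ⇒ negate
Point 2:
  Latitude: 48′ + 44.1″ = 48.73500′; 59 + 48.73500/60 = 59.812250
  N ⇒ keep positive
  λ: 9′ + 1.49″ = 9.02483′; 179 + 9.02483/60 = 179.150414
  E ⇒ keep positive
Point 3:
  Lat: 38 + 22.7864/60 = 38.379773
  N → positive
  λ: 3.379′ = 0.056317°; total 54.056317
  W → negative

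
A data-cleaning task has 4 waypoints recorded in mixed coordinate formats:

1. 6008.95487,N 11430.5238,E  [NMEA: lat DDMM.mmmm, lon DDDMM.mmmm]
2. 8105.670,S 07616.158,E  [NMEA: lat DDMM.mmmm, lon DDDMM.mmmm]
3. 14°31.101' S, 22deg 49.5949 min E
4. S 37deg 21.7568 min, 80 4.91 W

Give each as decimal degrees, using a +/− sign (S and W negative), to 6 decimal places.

1. 60.149248, 114.508730
2. -81.094500, 76.269300
3. -14.518350, 22.826582
4. -37.362613, -80.081833

Point 1:
  Latitude: degrees = first 2 digits = 60, minutes = 8.95487; 60 + 8.95487/60 = 60.1492478
  N → positive
  Longitude: split at 3 digits → 114° and 30.5238′; 114 + 30.5238/60 = 114.5087300
  E → positive
Point 2:
  Latitude: split at 2 digits → 81° and 5.67′; 81 + 5.67/60 = 81.0945000
  S → negative
  Longitude: split at 3 digits → 076° and 16.158′; 76 + 16.158/60 = 76.2693000
  E ⇒ keep positive
Point 3:
  Lat: 14 + 31.101/60 = 14.5183500
  S → negative
  Lon: 49.5949′ = 0.826582°; total 22.8265817
  E → positive
Point 4:
  Latitude: 37 + 21.7568/60 = 37.3626133
  S ⇒ negate
  Lon: 4.91′ = 0.081833°; total 80.0818333
  hemisphere W, so the sign is −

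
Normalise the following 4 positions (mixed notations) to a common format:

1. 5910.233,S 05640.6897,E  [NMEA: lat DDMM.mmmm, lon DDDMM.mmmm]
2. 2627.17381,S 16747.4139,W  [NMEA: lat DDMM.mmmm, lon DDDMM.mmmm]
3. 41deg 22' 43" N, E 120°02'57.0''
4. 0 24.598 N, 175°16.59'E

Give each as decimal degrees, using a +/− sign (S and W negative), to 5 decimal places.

1. -59.17055, 56.67816
2. -26.45290, -167.79023
3. 41.37861, 120.04917
4. 0.40997, 175.27650

Point 1:
  φ: split at 2 digits → 59° and 10.233′; 59 + 10.233/60 = 59.170550
  hemisphere S, so the sign is −
  Lon: split at 3 digits → 056° and 40.6897′; 56 + 40.6897/60 = 56.678162
  E ⇒ keep positive
Point 2:
  Lat: degrees = first 2 digits = 26, minutes = 27.17381; 26 + 27.17381/60 = 26.452897
  S → negative
  Longitude: degrees = first 3 digits = 167, minutes = 47.4139; 167 + 47.4139/60 = 167.790232
  W ⇒ negate
Point 3:
  φ: 41° + 22/60 + 43/3600 = 41 + 0.366667 + 0.011944 = 41.378611
  N → positive
  λ: 2′ + 57″ = 2.95000′; 120 + 2.95000/60 = 120.049167
  E → positive
Point 4:
  Latitude: 24.598′ = 0.409967°; total 0.409967
  N ⇒ keep positive
  Longitude: 16.59′ = 0.276500°; total 175.276500
  E ⇒ keep positive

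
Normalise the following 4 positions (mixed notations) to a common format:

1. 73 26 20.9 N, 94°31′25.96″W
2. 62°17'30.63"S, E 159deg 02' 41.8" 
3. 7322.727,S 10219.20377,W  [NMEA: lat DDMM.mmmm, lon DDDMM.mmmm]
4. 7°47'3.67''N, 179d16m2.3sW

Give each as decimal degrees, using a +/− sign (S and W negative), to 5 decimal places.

1. 73.43914, -94.52388
2. -62.29184, 159.04494
3. -73.37878, -102.32006
4. 7.78435, -179.26731

Point 1:
  Lat: 73° + 26/60 + 20.9/3600 = 73 + 0.433333 + 0.005806 = 73.439139
  N → positive
  λ: 94 + 31/60 + 25.96/3600 = 94.523878
  hemisphere W, so the sign is −
Point 2:
  Lat: 62 + 17/60 + 30.63/3600 = 62.291842
  hemisphere S, so the sign is −
  Lon: 2′ + 41.8″ = 2.69667′; 159 + 2.69667/60 = 159.044944
  E → positive
Point 3:
  Latitude: degrees = first 2 digits = 73, minutes = 22.727; 73 + 22.727/60 = 73.378783
  hemisphere S, so the sign is −
  Longitude: split at 3 digits → 102° and 19.20377′; 102 + 19.20377/60 = 102.320063
  W ⇒ negate
Point 4:
  φ: 7° + 47/60 + 3.67/3600 = 7 + 0.783333 + 0.001019 = 7.784353
  N ⇒ keep positive
  λ: 179° + 16/60 + 2.3/3600 = 179 + 0.266667 + 0.000639 = 179.267306
  hemisphere W, so the sign is −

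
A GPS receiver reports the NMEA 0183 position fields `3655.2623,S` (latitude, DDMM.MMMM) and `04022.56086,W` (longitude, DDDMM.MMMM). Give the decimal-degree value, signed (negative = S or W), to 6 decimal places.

-36.921038, -40.376014

φ: split at 2 digits → 36° and 55.2623′; 36 + 55.2623/60 = 36.9210383
S ⇒ negate
Longitude: split at 3 digits → 040° and 22.56086′; 40 + 22.56086/60 = 40.3760143
hemisphere W, so the sign is −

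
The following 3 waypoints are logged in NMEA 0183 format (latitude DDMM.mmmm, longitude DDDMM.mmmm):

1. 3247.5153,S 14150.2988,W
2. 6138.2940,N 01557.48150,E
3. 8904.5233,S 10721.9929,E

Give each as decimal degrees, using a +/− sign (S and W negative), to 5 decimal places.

Point 1:
  φ: degrees = first 2 digits = 32, minutes = 47.5153; 32 + 47.5153/60 = 32.791922
  hemisphere S, so the sign is −
  Longitude: split at 3 digits → 141° and 50.2988′; 141 + 50.2988/60 = 141.838313
  hemisphere W, so the sign is −
Point 2:
  Lat: split at 2 digits → 61° and 38.294′; 61 + 38.294/60 = 61.638233
  N ⇒ keep positive
  Longitude: split at 3 digits → 015° and 57.4815′; 15 + 57.4815/60 = 15.958025
  E ⇒ keep positive
Point 3:
  Lat: degrees = first 2 digits = 89, minutes = 4.5233; 89 + 4.5233/60 = 89.075388
  S ⇒ negate
  Longitude: split at 3 digits → 107° and 21.9929′; 107 + 21.9929/60 = 107.366548
  E → positive

1. -32.79192, -141.83831
2. 61.63823, 15.95803
3. -89.07539, 107.36655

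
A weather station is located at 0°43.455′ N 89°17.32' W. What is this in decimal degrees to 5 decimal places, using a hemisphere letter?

0.72425° N, 89.28867° W

Lat: 0 + 43.455/60 = 0.724250
Longitude: 17.32′ = 0.288667°; total 89.288667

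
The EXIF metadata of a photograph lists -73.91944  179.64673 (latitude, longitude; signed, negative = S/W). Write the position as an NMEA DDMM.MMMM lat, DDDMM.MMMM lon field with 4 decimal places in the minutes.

Latitude is negative → S; |value| = 73.919440
φ: minutes = (73.919440 − 73) × 60 = 55.166400
Longitude: minutes = (179.646730 − 179) × 60 = 38.803800

7355.1664,S / 17938.8038,E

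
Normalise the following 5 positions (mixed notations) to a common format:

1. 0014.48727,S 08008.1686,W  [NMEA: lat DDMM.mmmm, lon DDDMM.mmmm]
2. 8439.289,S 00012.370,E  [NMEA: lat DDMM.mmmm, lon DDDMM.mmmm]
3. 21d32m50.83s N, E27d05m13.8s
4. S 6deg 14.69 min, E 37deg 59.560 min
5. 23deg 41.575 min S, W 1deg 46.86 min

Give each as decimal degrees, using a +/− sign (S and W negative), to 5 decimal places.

1. -0.24145, -80.13614
2. -84.65482, 0.20617
3. 21.54745, 27.08717
4. -6.24483, 37.99267
5. -23.69292, -1.78100

Point 1:
  Lat: split at 2 digits → 00° and 14.48727′; 0 + 14.48727/60 = 0.241455
  S → negative
  Longitude: split at 3 digits → 080° and 8.1686′; 80 + 8.1686/60 = 80.136143
  hemisphere W, so the sign is −
Point 2:
  φ: split at 2 digits → 84° and 39.289′; 84 + 39.289/60 = 84.654817
  hemisphere S, so the sign is −
  Longitude: degrees = first 3 digits = 0, minutes = 12.37; 0 + 12.37/60 = 0.206167
  E → positive
Point 3:
  Latitude: 21° + 32/60 + 50.83/3600 = 21 + 0.533333 + 0.014119 = 21.547453
  N ⇒ keep positive
  Lon: 27° + 5/60 + 13.8/3600 = 27 + 0.083333 + 0.003833 = 27.087167
  E → positive
Point 4:
  Latitude: 14.69′ = 0.244833°; total 6.244833
  S → negative
  Longitude: 59.56′ = 0.992667°; total 37.992667
  E → positive
Point 5:
  Lat: 23 + 41.575/60 = 23.692917
  hemisphere S, so the sign is −
  Lon: 1 + 46.86/60 = 1.781000
  hemisphere W, so the sign is −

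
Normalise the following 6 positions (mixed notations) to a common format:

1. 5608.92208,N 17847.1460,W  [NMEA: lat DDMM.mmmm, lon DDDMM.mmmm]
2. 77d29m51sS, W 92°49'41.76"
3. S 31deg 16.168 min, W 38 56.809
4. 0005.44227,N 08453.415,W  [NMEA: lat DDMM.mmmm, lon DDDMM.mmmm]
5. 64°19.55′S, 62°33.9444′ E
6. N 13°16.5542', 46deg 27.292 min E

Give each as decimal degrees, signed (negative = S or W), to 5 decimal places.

1. 56.14870, -178.78577
2. -77.49750, -92.82827
3. -31.26947, -38.94682
4. 0.09070, -84.89025
5. -64.32583, 62.56574
6. 13.27590, 46.45487

Point 1:
  Lat: degrees = first 2 digits = 56, minutes = 8.92208; 56 + 8.92208/60 = 56.148701
  N ⇒ keep positive
  λ: split at 3 digits → 178° and 47.146′; 178 + 47.146/60 = 178.785767
  W ⇒ negate
Point 2:
  φ: 77 + 29/60 + 51/3600 = 77.497500
  hemisphere S, so the sign is −
  Longitude: 92 + 49/60 + 41.76/3600 = 92.828267
  W ⇒ negate
Point 3:
  φ: 16.168′ = 0.269467°; total 31.269467
  hemisphere S, so the sign is −
  Lon: 56.809′ = 0.946817°; total 38.946817
  W ⇒ negate
Point 4:
  Latitude: split at 2 digits → 00° and 5.44227′; 0 + 5.44227/60 = 0.090705
  N ⇒ keep positive
  Longitude: degrees = first 3 digits = 84, minutes = 53.415; 84 + 53.415/60 = 84.890250
  W ⇒ negate
Point 5:
  φ: 19.55′ = 0.325833°; total 64.325833
  S → negative
  Lon: 62 + 33.9444/60 = 62.565740
  E ⇒ keep positive
Point 6:
  Latitude: 13 + 16.5542/60 = 13.275903
  N ⇒ keep positive
  λ: 27.292′ = 0.454867°; total 46.454867
  E → positive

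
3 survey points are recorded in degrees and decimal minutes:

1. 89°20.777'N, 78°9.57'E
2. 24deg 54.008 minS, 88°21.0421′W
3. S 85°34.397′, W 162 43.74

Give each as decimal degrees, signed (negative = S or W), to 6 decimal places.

1. 89.346283, 78.159500
2. -24.900133, -88.350702
3. -85.573283, -162.729000

Point 1:
  φ: 20.777′ = 0.346283°; total 89.3462833
  N ⇒ keep positive
  λ: 9.57′ = 0.159500°; total 78.1595000
  E → positive
Point 2:
  Lat: 24 + 54.008/60 = 24.9001333
  S → negative
  Lon: 21.0421′ = 0.350702°; total 88.3507017
  hemisphere W, so the sign is −
Point 3:
  φ: 34.397′ = 0.573283°; total 85.5732833
  S ⇒ negate
  λ: 162 + 43.74/60 = 162.7290000
  W → negative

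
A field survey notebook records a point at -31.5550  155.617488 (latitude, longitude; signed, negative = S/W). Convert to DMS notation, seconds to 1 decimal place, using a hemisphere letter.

31°33′18.0″ S, 155°37′3.0″ E

Latitude is negative → S; |value| = 31.555000
Lat: 0.555000° → 33.30000′; 0.30000 × 60 = 18.000″
Longitude: 0.617488° → 37.04928′; 0.04928 × 60 = 2.957″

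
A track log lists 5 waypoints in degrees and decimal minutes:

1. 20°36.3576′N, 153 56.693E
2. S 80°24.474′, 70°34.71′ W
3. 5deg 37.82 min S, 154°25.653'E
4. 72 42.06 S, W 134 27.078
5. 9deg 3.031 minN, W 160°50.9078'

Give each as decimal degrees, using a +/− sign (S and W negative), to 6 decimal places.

Point 1:
  Latitude: 20 + 36.3576/60 = 20.6059600
  N ⇒ keep positive
  Lon: 56.693′ = 0.944883°; total 153.9448833
  E ⇒ keep positive
Point 2:
  Latitude: 80 + 24.474/60 = 80.4079000
  S → negative
  λ: 34.71′ = 0.578500°; total 70.5785000
  hemisphere W, so the sign is −
Point 3:
  Lat: 5 + 37.82/60 = 5.6303333
  hemisphere S, so the sign is −
  λ: 25.653′ = 0.427550°; total 154.4275500
  E → positive
Point 4:
  φ: 42.06′ = 0.701000°; total 72.7010000
  S ⇒ negate
  λ: 27.078′ = 0.451300°; total 134.4513000
  W ⇒ negate
Point 5:
  Latitude: 3.031′ = 0.050517°; total 9.0505167
  N ⇒ keep positive
  Lon: 50.9078′ = 0.848463°; total 160.8484633
  W ⇒ negate

1. 20.605960, 153.944883
2. -80.407900, -70.578500
3. -5.630333, 154.427550
4. -72.701000, -134.451300
5. 9.050517, -160.848463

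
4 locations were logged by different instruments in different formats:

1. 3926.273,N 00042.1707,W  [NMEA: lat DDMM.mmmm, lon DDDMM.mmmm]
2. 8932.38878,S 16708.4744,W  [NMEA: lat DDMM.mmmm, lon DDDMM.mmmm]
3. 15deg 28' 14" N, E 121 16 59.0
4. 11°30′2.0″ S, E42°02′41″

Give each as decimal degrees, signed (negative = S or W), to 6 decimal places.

1. 39.437883, -0.702845
2. -89.539813, -167.141240
3. 15.470556, 121.283056
4. -11.500556, 42.044722

Point 1:
  Latitude: split at 2 digits → 39° and 26.273′; 39 + 26.273/60 = 39.4378833
  N ⇒ keep positive
  Longitude: degrees = first 3 digits = 0, minutes = 42.1707; 0 + 42.1707/60 = 0.7028450
  W → negative
Point 2:
  Lat: degrees = first 2 digits = 89, minutes = 32.38878; 89 + 32.38878/60 = 89.5398130
  S ⇒ negate
  Longitude: split at 3 digits → 167° and 8.4744′; 167 + 8.4744/60 = 167.1412400
  hemisphere W, so the sign is −
Point 3:
  Latitude: 15 + 28/60 + 14/3600 = 15.4705556
  N → positive
  Longitude: 16′ + 59″ = 16.98333′; 121 + 16.98333/60 = 121.2830556
  E → positive
Point 4:
  φ: 30′ + 2″ = 30.03333′; 11 + 30.03333/60 = 11.5005556
  hemisphere S, so the sign is −
  λ: 42 + 2/60 + 41/3600 = 42.0447222
  E ⇒ keep positive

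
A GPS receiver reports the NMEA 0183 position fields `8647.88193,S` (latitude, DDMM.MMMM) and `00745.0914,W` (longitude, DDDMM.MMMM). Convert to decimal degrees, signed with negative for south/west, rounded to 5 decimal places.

-86.79803, -7.75152

φ: split at 2 digits → 86° and 47.88193′; 86 + 47.88193/60 = 86.798032
S → negative
Lon: split at 3 digits → 007° and 45.0914′; 7 + 45.0914/60 = 7.751523
W ⇒ negate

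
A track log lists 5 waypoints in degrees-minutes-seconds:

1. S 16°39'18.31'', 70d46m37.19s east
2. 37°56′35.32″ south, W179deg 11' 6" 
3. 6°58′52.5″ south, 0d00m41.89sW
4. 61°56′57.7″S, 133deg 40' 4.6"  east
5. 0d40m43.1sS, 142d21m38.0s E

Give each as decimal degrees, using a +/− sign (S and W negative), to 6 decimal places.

1. -16.655086, 70.776997
2. -37.943144, -179.185000
3. -6.981250, -0.011636
4. -61.949361, 133.667944
5. -0.678639, 142.360556

Point 1:
  φ: 16 + 39/60 + 18.31/3600 = 16.6550861
  hemisphere S, so the sign is −
  Lon: 70° + 46/60 + 37.19/3600 = 70 + 0.766667 + 0.010331 = 70.7769972
  E → positive
Point 2:
  φ: 37° + 56/60 + 35.32/3600 = 37 + 0.933333 + 0.009811 = 37.9431444
  hemisphere S, so the sign is −
  Longitude: 179 + 11/60 + 6/3600 = 179.1850000
  hemisphere W, so the sign is −
Point 3:
  φ: 6 + 58/60 + 52.5/3600 = 6.9812500
  hemisphere S, so the sign is −
  Longitude: 0° + 0/60 + 41.89/3600 = 0 + 0.000000 + 0.011636 = 0.0116361
  hemisphere W, so the sign is −
Point 4:
  Latitude: 56′ + 57.7″ = 56.96167′; 61 + 56.96167/60 = 61.9493611
  S ⇒ negate
  Longitude: 133° + 40/60 + 4.6/3600 = 133 + 0.666667 + 0.001278 = 133.6679444
  E ⇒ keep positive
Point 5:
  Lat: 0 + 40/60 + 43.1/3600 = 0.6786389
  S → negative
  Longitude: 142 + 21/60 + 38/3600 = 142.3605556
  E → positive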